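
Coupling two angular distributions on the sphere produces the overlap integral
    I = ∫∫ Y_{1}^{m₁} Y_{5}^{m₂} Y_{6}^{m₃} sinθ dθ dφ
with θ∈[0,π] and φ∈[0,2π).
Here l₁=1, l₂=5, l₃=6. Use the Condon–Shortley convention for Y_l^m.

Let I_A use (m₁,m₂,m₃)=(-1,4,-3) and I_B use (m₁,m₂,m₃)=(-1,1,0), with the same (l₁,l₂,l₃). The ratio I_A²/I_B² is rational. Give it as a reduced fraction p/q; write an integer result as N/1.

1/5

Same 1,5,6: normalisation and zero-m 3j drop out of the ratio.
A: Δ: 0! 2! 10! / 13! → 1/858; sum: t=0:+1/725760 = 1/725760; 3j²(1 5 6; -1 4 -3) = Δ·Π!·Σ² = 1/286  (sign -1)
B: Δ: 0! 2! 10! / 13! → 1/858; sum: t=0:+1/34560 = 1/34560; 3j²(1 5 6; -1 1 0) = Δ·Π!·Σ² = 5/286  (sign +1)
I_A²/I_B² = (1/286)/(5/286) = 1/5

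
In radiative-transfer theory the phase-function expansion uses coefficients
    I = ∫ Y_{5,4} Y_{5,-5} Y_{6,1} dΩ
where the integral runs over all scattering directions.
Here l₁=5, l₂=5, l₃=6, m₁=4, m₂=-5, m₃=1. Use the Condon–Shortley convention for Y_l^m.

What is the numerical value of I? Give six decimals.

Checks pass: Σm=0; 16 even; l₃=6∈[0,10].
(2·5+1)(2·5+1)(2·6+1) = 1573
Δ: 4! 6! 6! / 17! → 1/28588560
sum: t=0:+1/345600 t=1:−1/13824 t=2:+1/5184 t=3:−1/13824 t=4:+1/345600 = 7/129600
3j²(5 5 6; 0 0 0) = Δ·Π!·Σ² = 80/7293  (sign +1)
sum: t=0:+1/2073600 = 1/2073600
3j²(5 5 6; 4 -5 1) = Δ·Π!·Σ² = 63/9724  (sign -1)
combine: 4πI² = 1573·80/7293·63/9724 = 420/3757
take √, sign -1: I = -0.09431898

-0.094319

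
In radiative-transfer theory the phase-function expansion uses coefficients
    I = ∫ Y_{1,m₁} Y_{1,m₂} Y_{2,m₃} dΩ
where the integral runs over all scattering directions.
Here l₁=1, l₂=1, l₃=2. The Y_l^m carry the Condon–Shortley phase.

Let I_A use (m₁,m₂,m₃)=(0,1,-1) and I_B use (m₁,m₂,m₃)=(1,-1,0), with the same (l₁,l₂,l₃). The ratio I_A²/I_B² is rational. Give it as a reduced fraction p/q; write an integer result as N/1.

3/1

l's match ⇒ only the (l;m) 3-j factors differ between A and B.
A: triangle coeff Δ(1,1,2) = 1/30; Σ_t [0,0]: t=0:+1/2 = 1/2; (3j)²=1/10 [(1 1 2; 0 1 -1)], sign=-1
B: triangle coeff Δ(1,1,2) = 1/30; Σ_t [0,0]: t=0:+1/4 = 1/4; (3j)²=1/30 [(1 1 2; 1 -1 0)], sign=+1
I_A²/I_B² = (1/10)/(1/30) = 3/1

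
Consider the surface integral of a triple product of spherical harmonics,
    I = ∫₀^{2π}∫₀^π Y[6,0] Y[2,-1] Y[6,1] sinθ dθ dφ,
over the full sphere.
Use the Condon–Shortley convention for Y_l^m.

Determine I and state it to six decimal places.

-0.030344

Checks pass: Σm=0; 14 even; l₃=6∈[4,8].
(2·6+1)(2·2+1)(2·6+1) = 845
Δ: 2! 10! 2! / 15! → 1/90090
sum: t=0:+1/69120 t=1:−1/14400 t=2:+1/69120 = -7/172800
3j²(6 2 6; 0 0 0) = Δ·Π!·Σ² = 14/715  (sign -1)
sum: t=0:+1/34560 t=1:−1/28800 = -1/172800
3j²(6 2 6; 0 -1 1) = Δ·Π!·Σ² = 1/1430  (sign +1)
combine: 4πI² = 845·14/715·1/1430 = 7/605
take √, sign -1: I = -0.03034355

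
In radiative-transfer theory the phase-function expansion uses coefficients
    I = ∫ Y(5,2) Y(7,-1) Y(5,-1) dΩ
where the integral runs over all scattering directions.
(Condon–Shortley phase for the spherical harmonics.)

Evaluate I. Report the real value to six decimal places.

l₁+l₂+l₃=17 is odd: 3j(l;000)=0 ⇒ I=0

0.000000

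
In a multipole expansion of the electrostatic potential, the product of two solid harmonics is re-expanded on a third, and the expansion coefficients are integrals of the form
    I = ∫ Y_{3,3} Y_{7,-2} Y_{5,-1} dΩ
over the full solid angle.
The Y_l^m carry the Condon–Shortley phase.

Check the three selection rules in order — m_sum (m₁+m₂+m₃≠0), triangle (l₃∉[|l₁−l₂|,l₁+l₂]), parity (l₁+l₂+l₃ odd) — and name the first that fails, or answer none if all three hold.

parity

m₁+m₂+m₃ = 3 − 2 − 1 = 0  ✓
triangle: |3−7|=4 ≤ l₃=5 ≤ 3+7=10  ✓
parity: l₁+l₂+l₃ = 15 is odd  ✗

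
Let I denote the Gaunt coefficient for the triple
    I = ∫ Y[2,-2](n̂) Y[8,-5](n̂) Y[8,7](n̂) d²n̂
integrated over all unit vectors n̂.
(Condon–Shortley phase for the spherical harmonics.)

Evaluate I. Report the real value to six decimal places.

Checks pass: Σm=0; 18 even; l₃=8∈[6,10].
(2·2+1)(2·8+1)(2·8+1) = 1445
Δ: 2! 2! 14! / 19! → 1/348840
sum: t=0:+1/116121600 t=1:−1/25401600 t=2:+1/116121600 = -1/45158400
3j²(2 8 8; 0 0 0) = Δ·Π!·Σ² = 24/1615  (sign -1)
sum: t=2:+1/24908083200 = 1/24908083200
3j²(2 8 8; -2 -5 7) = Δ·Π!·Σ² = 7/1292  (sign -1)
combine: 4πI² = 1445·24/1615·7/1292 = 42/361
take √, sign +1: I = 0.09622017

0.096220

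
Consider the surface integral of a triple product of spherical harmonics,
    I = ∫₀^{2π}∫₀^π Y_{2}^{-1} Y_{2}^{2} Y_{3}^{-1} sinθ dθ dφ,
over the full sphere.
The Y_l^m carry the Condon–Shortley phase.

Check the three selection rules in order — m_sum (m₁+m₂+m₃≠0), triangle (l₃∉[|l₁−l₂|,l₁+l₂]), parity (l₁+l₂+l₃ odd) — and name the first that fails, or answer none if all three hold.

parity

Σmᵢ = 0  ✓
l₃∈[|l₁−l₂|,l₁+l₂]=[0,4], have l₃=3  ✓
Σlᵢ = 7 ⇒ odd  ✗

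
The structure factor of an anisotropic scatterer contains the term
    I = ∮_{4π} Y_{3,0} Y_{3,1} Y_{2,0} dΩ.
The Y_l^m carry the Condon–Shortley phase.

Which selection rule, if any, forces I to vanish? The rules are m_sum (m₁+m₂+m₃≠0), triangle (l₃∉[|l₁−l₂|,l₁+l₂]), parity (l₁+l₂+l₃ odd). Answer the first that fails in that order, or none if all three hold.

m_sum

Σmᵢ = 1  ✗
l₃∈[|l₁−l₂|,l₁+l₂]=[0,6], have l₃=2
Σlᵢ = 8 ⇒ even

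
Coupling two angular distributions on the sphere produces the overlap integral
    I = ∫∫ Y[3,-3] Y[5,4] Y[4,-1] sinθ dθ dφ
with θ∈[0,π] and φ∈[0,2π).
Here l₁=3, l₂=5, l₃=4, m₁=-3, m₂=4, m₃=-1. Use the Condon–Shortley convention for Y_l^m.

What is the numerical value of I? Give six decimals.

Checks pass: Σm=0; 12 even; l₃=4∈[2,8].
(2·3+1)(2·5+1)(2·4+1) = 693
Δ: 4! 2! 6! / 13! → 1/180180
sum: t=1:−1/576 t=2:+1/144 t=3:−1/576 = 1/288
3j²(3 5 4; 0 0 0) = Δ·Π!·Σ² = 20/1001  (sign +1)
sum: t=4:+1/5760 = 1/5760
3j²(3 5 4; -3 4 -1) = Δ·Π!·Σ² = 9/286  (sign -1)
combine: 4πI² = 693·20/1001·9/286 = 810/1859
take √, sign -1: I = -0.18620781

-0.186208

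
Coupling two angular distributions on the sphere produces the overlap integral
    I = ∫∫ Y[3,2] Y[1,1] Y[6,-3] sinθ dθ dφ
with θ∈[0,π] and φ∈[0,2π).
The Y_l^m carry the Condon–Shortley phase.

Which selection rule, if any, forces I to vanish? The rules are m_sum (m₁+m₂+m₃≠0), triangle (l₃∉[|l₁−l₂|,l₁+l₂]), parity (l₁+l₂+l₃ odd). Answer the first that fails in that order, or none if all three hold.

azimuthal sum: 2 + 1 − 3 = 0  ✓
2 ≤ 6 ≤ 4 (triangle on l)  ✗
L = 3 + 1 + 6 = 10 (even)

triangle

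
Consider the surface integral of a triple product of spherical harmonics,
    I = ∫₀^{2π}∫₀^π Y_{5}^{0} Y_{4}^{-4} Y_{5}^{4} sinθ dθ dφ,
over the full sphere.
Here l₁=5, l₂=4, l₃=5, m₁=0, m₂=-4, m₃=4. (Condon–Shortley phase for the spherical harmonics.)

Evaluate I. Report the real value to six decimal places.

0.130198

Checks pass: Σm=0; 14 even; l₃=5∈[1,9].
(2·5+1)(2·4+1)(2·5+1) = 1089
Δ: 4! 6! 4! / 15! → 1/3153150
sum: t=0:+1/69120 t=1:−1/1728 t=2:+1/576 t=3:−1/1728 t=4:+1/69120 = 7/11520
3j²(5 4 5; 0 0 0) = Δ·Π!·Σ² = 2/143  (sign -1)
sum: t=0:+1/69120 = 1/69120
3j²(5 4 5; 0 -4 4) = Δ·Π!·Σ² = 2/143  (sign -1)
combine: 4πI² = 1089·2/143·2/143 = 36/169
take √, sign +1: I = 0.13019760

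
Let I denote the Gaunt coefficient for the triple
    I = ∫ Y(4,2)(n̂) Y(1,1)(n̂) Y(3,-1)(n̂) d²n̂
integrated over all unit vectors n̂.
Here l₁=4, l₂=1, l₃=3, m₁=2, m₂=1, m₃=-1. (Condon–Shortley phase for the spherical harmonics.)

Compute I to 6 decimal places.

Σmᵢ = 2 ≠ 0, so the φ-integral vanishes; I = 0

0.000000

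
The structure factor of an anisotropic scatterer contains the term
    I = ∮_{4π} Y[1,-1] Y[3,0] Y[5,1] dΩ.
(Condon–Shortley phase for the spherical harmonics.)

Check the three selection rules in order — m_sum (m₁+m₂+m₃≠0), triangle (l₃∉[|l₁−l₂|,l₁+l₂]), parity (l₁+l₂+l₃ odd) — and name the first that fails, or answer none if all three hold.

triangle

m₁+m₂+m₃ = -1 + 0 + 1 = 0  ✓
triangle: |1−3|=2 ≤ l₃=5 ≤ 1+3=4  ✗
parity: l₁+l₂+l₃ = 9 is odd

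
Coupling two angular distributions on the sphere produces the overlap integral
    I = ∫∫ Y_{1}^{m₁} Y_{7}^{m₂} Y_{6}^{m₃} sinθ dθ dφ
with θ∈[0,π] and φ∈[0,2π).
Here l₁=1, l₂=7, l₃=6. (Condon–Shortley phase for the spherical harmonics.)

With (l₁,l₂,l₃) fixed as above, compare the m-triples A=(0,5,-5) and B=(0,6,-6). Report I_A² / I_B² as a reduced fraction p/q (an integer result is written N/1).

24/13

Shared (l₁,l₂,l₃)=(1,7,6): N and (l;000)² cancel in I_A²/I_B².
A: Δ = 2!·0!·12!/15! = 1/1365; Racah Σ t=1..1: t=1:−1/39916800 = -1/39916800; ⇒ 3j(1 7 6; 0 5 -5)² = 8/455, sgn +1
B: Δ = 2!·0!·12!/15! = 1/1365; Racah Σ t=1..1: t=1:−1/479001600 = -1/479001600; ⇒ 3j(1 7 6; 0 6 -6)² = 1/105, sgn -1
I_A²/I_B² = (8/455)/(1/105) = 24/13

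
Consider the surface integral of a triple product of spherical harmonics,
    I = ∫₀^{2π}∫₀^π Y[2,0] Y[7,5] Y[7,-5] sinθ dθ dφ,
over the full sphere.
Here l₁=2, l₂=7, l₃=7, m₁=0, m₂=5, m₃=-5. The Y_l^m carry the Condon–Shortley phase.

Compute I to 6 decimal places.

m-sum 0 ✓  L=16 even ✓  5≤7≤9 ✓
Π(2lᵢ+1) = 5×15×15 = 1125
triangle coeff Δ(2,7,7) = 1/185640
Σ_t [0,2]: t=0:+1/2419200 t=1:−1/518400 t=2:+1/2419200 = -1/907200
(3j)²=56/3315 [(2 7 7; 0 0 0)], sign=+1
Σ_t [0,2]: t=0:+1/1916006400 t=1:−1/39916800 t=2:+1/29030400 = 19/1916006400
(3j)²=361/185640 [(2 7 7; 0 5 -5)], sign=+1
⇒ 4πI² = 1805/48841
I = (+1)√(1805/48841/(4π)) = 0.05423022

0.054230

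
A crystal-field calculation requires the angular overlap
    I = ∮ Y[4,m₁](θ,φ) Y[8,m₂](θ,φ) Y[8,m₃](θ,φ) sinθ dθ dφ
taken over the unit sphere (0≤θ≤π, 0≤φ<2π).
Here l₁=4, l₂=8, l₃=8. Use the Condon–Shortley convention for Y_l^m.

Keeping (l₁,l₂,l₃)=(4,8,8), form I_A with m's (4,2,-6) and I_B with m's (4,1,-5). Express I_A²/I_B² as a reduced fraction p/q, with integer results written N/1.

Shared (l₁,l₂,l₃)=(4,8,8): N and (l;000)² cancel in I_A²/I_B².
A: Δ = 4!·4!·12!/21! = 1/185175900; Racah Σ t=0..0: t=0:+1/4180377600 = 1/4180377600; ⇒ 3j(4 8 8; 4 2 -6)² = 11/1938, sgn +1
B: Δ = 4!·4!·12!/21! = 1/185175900; Racah Σ t=0..0: t=0:+1/1254113280 = 1/1254113280; ⇒ 3j(4 8 8; 4 1 -5)² = 55/5814, sgn -1
I_A²/I_B² = (11/1938)/(55/5814) = 3/5

3/5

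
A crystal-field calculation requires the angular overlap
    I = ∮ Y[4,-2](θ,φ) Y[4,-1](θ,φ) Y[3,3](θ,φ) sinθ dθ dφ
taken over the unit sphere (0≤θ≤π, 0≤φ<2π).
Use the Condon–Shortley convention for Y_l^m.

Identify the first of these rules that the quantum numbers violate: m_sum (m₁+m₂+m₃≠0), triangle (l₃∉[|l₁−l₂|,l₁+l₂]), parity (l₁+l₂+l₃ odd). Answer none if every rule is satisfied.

parity

azimuthal sum: -2 − 1 + 3 = 0  ✓
0 ≤ 3 ≤ 8 (triangle on l)  ✓
L = 4 + 4 + 3 = 11 (odd)  ✗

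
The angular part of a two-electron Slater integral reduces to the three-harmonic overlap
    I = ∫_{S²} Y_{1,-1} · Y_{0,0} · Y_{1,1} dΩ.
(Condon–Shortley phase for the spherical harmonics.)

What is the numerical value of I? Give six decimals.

-0.282095

m-sum 0 ✓  L=2 even ✓  1≤1≤1 ✓
Π(2lᵢ+1) = 3×1×3 = 9
triangle coeff Δ(1,0,1) = 1/3
Σ_t [0,0]: t=0:+1/1 = 1/1
(3j)²=1/3 [(1 0 1; 0 0 0)], sign=-1
Σ_t [0,0]: t=0:+1/2 = 1/2
(3j)²=1/3 [(1 0 1; -1 0 1)], sign=+1
⇒ 4πI² = 1/1
I = (-1)√(1/1/(4π)) = -0.28209479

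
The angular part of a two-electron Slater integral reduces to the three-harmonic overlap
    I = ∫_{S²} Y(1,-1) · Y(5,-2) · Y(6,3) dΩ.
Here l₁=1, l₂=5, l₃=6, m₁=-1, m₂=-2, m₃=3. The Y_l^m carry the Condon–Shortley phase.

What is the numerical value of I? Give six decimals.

Checks pass: Σm=0; 12 even; l₃=6∈[4,6].
(2·1+1)(2·5+1)(2·6+1) = 429
Δ: 0! 2! 10! / 13! → 1/858
sum: t=0:+1/14400 = 1/14400
3j²(1 5 6; 0 0 0) = Δ·Π!·Σ² = 6/143  (sign +1)
sum: t=0:+1/60480 = 1/60480
3j²(1 5 6; -1 -2 3) = Δ·Π!·Σ² = 6/143  (sign -1)
combine: 4πI² = 429·6/143·6/143 = 108/143
take √, sign -1: I = -0.24515397

-0.245154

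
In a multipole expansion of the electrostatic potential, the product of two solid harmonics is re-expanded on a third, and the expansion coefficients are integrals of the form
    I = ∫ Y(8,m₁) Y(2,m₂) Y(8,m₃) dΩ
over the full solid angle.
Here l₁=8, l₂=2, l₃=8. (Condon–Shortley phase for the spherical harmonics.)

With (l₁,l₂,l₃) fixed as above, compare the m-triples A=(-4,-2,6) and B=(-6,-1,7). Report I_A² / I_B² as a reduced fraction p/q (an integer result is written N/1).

28/65

Same 8,2,8: normalisation and zero-m 3j drop out of the ratio.
A: Δ: 2! 14! 2! / 19! → 1/348840; sum: t=0:+1/3832012800 = 1/3832012800; 3j²(8 2 8; -4 -2 6) = Δ·Π!·Σ² = 91/9690  (sign +1)
B: Δ: 2! 14! 2! / 19! → 1/348840; sum: t=0:+1/174356582400 t=1:−1/12454041600 = -1/13412044800; 3j²(8 2 8; -6 -1 7) = Δ·Π!·Σ² = 169/7752  (sign +1)
I_A²/I_B² = (91/9690)/(169/7752) = 28/65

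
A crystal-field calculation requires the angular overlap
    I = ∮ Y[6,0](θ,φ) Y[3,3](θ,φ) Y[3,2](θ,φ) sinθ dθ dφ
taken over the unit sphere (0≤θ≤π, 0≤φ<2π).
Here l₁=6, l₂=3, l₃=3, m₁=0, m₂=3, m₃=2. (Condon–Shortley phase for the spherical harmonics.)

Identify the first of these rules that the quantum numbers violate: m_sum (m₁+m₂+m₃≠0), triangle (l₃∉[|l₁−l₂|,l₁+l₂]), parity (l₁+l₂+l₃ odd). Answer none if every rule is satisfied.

azimuthal sum: 0 + 3 + 2 = 5  ✗
3 ≤ 3 ≤ 9 (triangle on l)
L = 6 + 3 + 3 = 12 (even)

m_sum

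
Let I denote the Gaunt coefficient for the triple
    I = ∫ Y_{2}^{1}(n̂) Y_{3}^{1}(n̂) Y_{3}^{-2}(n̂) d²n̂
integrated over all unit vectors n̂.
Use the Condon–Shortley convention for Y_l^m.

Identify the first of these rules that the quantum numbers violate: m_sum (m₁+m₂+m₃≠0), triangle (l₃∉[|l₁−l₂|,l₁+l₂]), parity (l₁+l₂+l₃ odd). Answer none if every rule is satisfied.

none

Σmᵢ = 0  ✓
l₃∈[|l₁−l₂|,l₁+l₂]=[1,5], have l₃=3  ✓
Σlᵢ = 8 ⇒ even  ✓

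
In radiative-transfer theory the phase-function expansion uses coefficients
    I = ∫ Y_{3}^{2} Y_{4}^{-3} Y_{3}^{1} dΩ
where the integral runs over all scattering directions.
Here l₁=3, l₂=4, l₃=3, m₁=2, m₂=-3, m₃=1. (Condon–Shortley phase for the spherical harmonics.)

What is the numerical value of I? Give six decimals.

Checks pass: Σm=0; 10 even; l₃=3∈[1,7].
(2·3+1)(2·4+1)(2·3+1) = 441
Δ: 4! 2! 4! / 11! → 1/34650
sum: t=1:−1/72 t=2:+1/16 t=3:−1/72 = 5/144
3j²(3 4 3; 0 0 0) = Δ·Π!·Σ² = 2/77  (sign -1)
sum: t=0:+1/144 t=1:−1/288 = 1/288
3j²(3 4 3; 2 -3 1) = Δ·Π!·Σ² = 1/99  (sign +1)
combine: 4πI² = 441·2/77·1/99 = 14/121
take √, sign -1: I = -0.09595473

-0.095955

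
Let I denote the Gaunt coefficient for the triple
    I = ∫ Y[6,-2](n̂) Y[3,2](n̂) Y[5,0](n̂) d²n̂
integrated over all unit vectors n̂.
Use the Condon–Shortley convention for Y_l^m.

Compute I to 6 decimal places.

m-sum 0 ✓  L=14 even ✓  3≤5≤9 ✓
Π(2lᵢ+1) = 13×7×11 = 1001
triangle coeff Δ(6,3,5) = 1/675675
Σ_t [1,3]: t=1:−1/8640 t=2:+1/2304 t=3:−1/8640 = 7/34560
(3j)²=7/429 [(6 3 5; 0 0 0)], sign=-1
Σ_t [3,4]: t=3:−1/8640 t=4:+1/13824 = -1/23040
(3j)²=2/429 [(6 3 5; -2 2 0)], sign=+1
⇒ 4πI² = 98/1287
I = (-1)√(98/1287/(4π)) = -0.07784287

-0.077843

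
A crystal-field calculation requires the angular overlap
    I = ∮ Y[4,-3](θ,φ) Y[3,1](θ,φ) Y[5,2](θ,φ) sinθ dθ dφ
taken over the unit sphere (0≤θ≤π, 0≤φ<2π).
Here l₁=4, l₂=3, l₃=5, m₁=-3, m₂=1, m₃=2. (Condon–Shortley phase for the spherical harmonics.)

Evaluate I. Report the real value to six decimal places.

-0.171363

Rules hold: Σm=0, L=12 even, 1≤5≤7.
N = 9·7·11 = 693
Δ = 2!·6!·4!/13! = 1/180180
Racah Σ t=0..2: t=0:+1/576 t=1:−1/144 t=2:+1/576 = -1/288
⇒ 3j(4 3 5; 0 0 0)² = 20/1001, sgn +1
Racah Σ t=1..2: t=1:−1/4320 t=2:+1/960 = 7/8640
⇒ 3j(4 3 5; -3 1 2)² = 343/12870, sgn -1
4πI² = N·(3j₀)²·(3jₘ)² = 686/1859
I = -1·√(0.369016/4π) = -0.17136315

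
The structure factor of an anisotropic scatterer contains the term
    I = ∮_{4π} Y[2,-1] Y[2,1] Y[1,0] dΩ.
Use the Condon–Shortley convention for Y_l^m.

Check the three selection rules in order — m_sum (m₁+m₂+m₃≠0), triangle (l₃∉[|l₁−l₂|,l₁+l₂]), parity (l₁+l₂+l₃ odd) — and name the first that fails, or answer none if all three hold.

azimuthal sum: -1 + 1 + 0 = 0  ✓
0 ≤ 1 ≤ 4 (triangle on l)  ✓
L = 2 + 2 + 1 = 5 (odd)  ✗

parity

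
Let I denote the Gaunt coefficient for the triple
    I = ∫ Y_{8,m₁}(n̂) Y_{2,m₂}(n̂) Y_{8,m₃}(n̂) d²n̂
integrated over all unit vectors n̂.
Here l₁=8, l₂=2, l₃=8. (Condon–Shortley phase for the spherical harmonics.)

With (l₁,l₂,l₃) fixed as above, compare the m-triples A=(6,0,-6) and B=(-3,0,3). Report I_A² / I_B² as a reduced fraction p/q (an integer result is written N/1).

Same 8,2,8: normalisation and zero-m 3j drop out of the ratio.
A: Δ: 2! 14! 2! / 19! → 1/348840; sum: t=0:+1/3832012800 t=1:−1/6227020800 t=2:+1/348713164800 = 1/9686476800; 3j²(8 2 8; 6 0 -6) = Δ·Π!·Σ² = 6/1615  (sign +1)
B: Δ: 2! 14! 2! / 19! → 1/348840; sum: t=0:+1/958003200 t=1:−1/87091200 t=2:+1/174182400 = -1/212889600; 3j²(8 2 8; -3 0 3) = Δ·Π!·Σ² = 15/2584  (sign +1)
I_A²/I_B² = (6/1615)/(15/2584) = 16/25

16/25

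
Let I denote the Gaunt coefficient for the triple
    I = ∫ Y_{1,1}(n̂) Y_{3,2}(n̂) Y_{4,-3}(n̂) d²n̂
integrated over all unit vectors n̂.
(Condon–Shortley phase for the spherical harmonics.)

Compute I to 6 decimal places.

Rules hold: Σm=0, L=8 even, 2≤4≤4.
N = 3·7·9 = 189
Δ = 0!·2!·6!/9! = 1/252
Racah Σ t=0..0: t=0:+1/36 = 1/36
⇒ 3j(1 3 4; 0 0 0)² = 4/63, sgn +1
Racah Σ t=0..0: t=0:+1/240 = 1/240
⇒ 3j(1 3 4; 1 2 -3)² = 1/12, sgn -1
4πI² = N·(3j₀)²·(3jₘ)² = 1/1
I = -1·√(1/4π) = -0.28209479

-0.282095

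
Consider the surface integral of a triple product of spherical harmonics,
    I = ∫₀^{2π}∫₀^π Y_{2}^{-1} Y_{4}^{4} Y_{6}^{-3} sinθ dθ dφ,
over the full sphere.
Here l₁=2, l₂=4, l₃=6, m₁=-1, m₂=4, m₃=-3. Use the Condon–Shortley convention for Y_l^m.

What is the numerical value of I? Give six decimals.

-0.047713

m-sum 0 ✓  L=12 even ✓  2≤6≤6 ✓
Π(2lᵢ+1) = 5×9×13 = 585
triangle coeff Δ(2,4,6) = 1/6435
Σ_t [0,0]: t=0:+1/2304 = 1/2304
(3j)²=5/143 [(2 4 6; 0 0 0)], sign=+1
Σ_t [0,0]: t=0:+1/241920 = 1/241920
(3j)²=1/715 [(2 4 6; -1 4 -3)], sign=-1
⇒ 4πI² = 45/1573
I = (-1)√(45/1573/(4π)) = -0.04771303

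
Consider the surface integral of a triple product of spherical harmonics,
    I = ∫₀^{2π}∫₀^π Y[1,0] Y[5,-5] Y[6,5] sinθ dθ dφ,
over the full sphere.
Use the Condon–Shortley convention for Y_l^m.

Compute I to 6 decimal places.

-0.135514

m-sum 0 ✓  L=12 even ✓  4≤6≤6 ✓
Π(2lᵢ+1) = 3×11×13 = 429
triangle coeff Δ(1,5,6) = 1/858
Σ_t [0,0]: t=0:+1/14400 = 1/14400
(3j)²=6/143 [(1 5 6; 0 0 0)], sign=+1
Σ_t [0,0]: t=0:+1/3628800 = 1/3628800
(3j)²=1/78 [(1 5 6; 0 -5 5)], sign=-1
⇒ 4πI² = 3/13
I = (-1)√(3/13/(4π)) = -0.13551395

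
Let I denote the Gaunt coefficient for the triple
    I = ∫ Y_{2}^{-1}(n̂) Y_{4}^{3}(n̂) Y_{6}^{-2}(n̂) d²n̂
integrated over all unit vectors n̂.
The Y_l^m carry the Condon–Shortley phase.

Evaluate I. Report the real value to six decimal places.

0.089969

m-sum 0 ✓  L=12 even ✓  2≤6≤6 ✓
Π(2lᵢ+1) = 5×9×13 = 585
triangle coeff Δ(2,4,6) = 1/6435
Σ_t [0,0]: t=0:+1/2304 = 1/2304
(3j)²=5/143 [(2 4 6; 0 0 0)], sign=+1
Σ_t [0,0]: t=0:+1/30240 = 1/30240
(3j)²=32/6435 [(2 4 6; -1 3 -2)], sign=+1
⇒ 4πI² = 160/1573
I = (+1)√(160/1573/(4π)) = 0.08996855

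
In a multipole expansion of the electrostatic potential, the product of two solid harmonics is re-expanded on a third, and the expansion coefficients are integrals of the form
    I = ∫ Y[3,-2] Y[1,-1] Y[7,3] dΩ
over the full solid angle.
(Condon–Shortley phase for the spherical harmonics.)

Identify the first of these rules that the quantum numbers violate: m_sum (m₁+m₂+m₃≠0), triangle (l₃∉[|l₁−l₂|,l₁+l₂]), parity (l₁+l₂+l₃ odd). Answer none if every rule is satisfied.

triangle

m₁+m₂+m₃ = -2 − 1 + 3 = 0  ✓
triangle: |3−1|=2 ≤ l₃=7 ≤ 3+1=4  ✗
parity: l₁+l₂+l₃ = 11 is odd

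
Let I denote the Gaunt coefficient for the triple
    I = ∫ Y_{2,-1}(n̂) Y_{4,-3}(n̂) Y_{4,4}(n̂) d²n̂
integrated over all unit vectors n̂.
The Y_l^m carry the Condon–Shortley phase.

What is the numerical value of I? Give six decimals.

m-sum 0 ✓  L=10 even ✓  2≤4≤6 ✓
Π(2lᵢ+1) = 5×9×9 = 405
triangle coeff Δ(2,4,4) = 1/13860
Σ_t [0,2]: t=0:+1/192 t=1:−1/36 t=2:+1/192 = -5/288
(3j)²=20/693 [(2 4 4; 0 0 0)], sign=-1
Σ_t [1,1]: t=1:−1/1440 = -1/1440
(3j)²=7/165 [(2 4 4; -1 -3 4)], sign=-1
⇒ 4πI² = 60/121
I = (+1)√(60/121/(4π)) = 0.19864517

0.198645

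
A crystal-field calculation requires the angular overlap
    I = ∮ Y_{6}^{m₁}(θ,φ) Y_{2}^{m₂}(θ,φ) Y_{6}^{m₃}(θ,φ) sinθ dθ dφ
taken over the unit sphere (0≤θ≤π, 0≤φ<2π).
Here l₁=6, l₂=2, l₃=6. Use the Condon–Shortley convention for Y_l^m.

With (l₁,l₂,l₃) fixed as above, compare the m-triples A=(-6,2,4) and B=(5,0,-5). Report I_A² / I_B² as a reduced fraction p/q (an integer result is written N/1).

4/11

Same 6,2,6: normalisation and zero-m 3j drop out of the ratio.
A: Δ: 2! 10! 2! / 15! → 1/90090; sum: t=2:+1/14515200 = 1/14515200; 3j²(6 2 6; -6 2 4) = Δ·Π!·Σ² = 2/455  (sign +1)
B: Δ: 2! 10! 2! / 15! → 1/90090; sum: t=0:+1/1451520 t=1:−1/3628800 = 1/2419200; 3j²(6 2 6; 5 0 -5) = Δ·Π!·Σ² = 11/910  (sign -1)
I_A²/I_B² = (2/455)/(11/910) = 4/11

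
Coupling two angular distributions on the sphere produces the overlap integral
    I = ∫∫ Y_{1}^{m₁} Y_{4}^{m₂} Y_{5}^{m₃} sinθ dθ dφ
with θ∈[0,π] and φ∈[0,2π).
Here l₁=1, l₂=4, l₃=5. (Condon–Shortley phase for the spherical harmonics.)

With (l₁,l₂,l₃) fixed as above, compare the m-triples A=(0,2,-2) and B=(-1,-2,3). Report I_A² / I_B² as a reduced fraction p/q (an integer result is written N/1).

3/4

Same 1,4,5: normalisation and zero-m 3j drop out of the ratio.
A: Δ: 0! 2! 8! / 11! → 1/495; sum: t=0:+1/1440 = 1/1440; 3j²(1 4 5; 0 2 -2) = Δ·Π!·Σ² = 7/165  (sign -1)
B: Δ: 0! 2! 8! / 11! → 1/495; sum: t=0:+1/2880 = 1/2880; 3j²(1 4 5; -1 -2 3) = Δ·Π!·Σ² = 28/495  (sign +1)
I_A²/I_B² = (7/165)/(28/495) = 3/4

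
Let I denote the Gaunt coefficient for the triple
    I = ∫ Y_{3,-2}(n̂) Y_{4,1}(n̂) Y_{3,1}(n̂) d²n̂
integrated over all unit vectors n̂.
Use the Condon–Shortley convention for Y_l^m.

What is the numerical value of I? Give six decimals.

0.145070

Checks pass: Σm=0; 10 even; l₃=3∈[1,7].
(2·3+1)(2·4+1)(2·3+1) = 441
Δ: 4! 2! 4! / 11! → 1/34650
sum: t=1:−1/72 t=2:+1/16 t=3:−1/72 = 5/144
3j²(3 4 3; 0 0 0) = Δ·Π!·Σ² = 2/77  (sign -1)
sum: t=3:−1/48 t=4:+1/144 = -1/72
3j²(3 4 3; -2 1 1) = Δ·Π!·Σ² = 16/693  (sign -1)
combine: 4πI² = 441·2/77·16/693 = 32/121
take √, sign +1: I = 0.14506992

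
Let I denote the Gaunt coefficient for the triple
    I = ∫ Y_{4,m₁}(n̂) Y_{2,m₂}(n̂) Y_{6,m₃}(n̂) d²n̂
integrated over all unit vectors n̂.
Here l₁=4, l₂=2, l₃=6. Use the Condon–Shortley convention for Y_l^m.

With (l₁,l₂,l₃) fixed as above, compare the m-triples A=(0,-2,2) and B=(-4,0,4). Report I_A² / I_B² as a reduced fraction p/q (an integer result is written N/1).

Shared (l₁,l₂,l₃)=(4,2,6): N and (l;000)² cancel in I_A²/I_B².
A: Δ = 0!·8!·4!/13! = 1/6435; Racah Σ t=0..0: t=0:+1/13824 = 1/13824; ⇒ 3j(4 2 6; 0 -2 2)² = 14/1287, sgn +1
B: Δ = 0!·8!·4!/13! = 1/6435; Racah Σ t=0..0: t=0:+1/161280 = 1/161280; ⇒ 3j(4 2 6; -4 0 4)² = 1/143, sgn +1
I_A²/I_B² = (14/1287)/(1/143) = 14/9

14/9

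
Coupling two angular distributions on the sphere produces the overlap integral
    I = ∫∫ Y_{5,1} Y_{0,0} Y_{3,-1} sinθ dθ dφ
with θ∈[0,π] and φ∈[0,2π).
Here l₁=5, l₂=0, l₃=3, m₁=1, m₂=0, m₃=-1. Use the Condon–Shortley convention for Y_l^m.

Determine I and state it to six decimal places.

|5−0|≤3≤5+0 violated ⇒ I = 0

0.000000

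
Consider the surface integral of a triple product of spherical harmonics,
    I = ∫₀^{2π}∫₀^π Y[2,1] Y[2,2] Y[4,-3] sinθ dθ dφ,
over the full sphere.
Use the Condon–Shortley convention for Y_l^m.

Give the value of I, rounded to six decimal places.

Rules hold: Σm=0, L=8 even, 0≤4≤4.
N = 5·5·9 = 225
Δ = 0!·4!·4!/9! = 1/630
Racah Σ t=0..0: t=0:+1/16 = 1/16
⇒ 3j(2 2 4; 0 0 0)² = 2/35, sgn +1
Racah Σ t=0..0: t=0:+1/144 = 1/144
⇒ 3j(2 2 4; 1 2 -3)² = 1/18, sgn -1
4πI² = N·(3j₀)²·(3jₘ)² = 5/7
I = -1·√(0.714286/4π) = -0.23841361

-0.238414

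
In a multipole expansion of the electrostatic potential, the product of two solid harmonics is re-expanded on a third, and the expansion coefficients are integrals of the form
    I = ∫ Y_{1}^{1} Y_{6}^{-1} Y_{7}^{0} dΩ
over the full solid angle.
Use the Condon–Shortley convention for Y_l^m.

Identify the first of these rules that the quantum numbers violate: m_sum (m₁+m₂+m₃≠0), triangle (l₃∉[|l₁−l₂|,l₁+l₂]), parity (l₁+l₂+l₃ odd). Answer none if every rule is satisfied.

azimuthal sum: 1 − 1 + 0 = 0  ✓
5 ≤ 7 ≤ 7 (triangle on l)  ✓
L = 1 + 6 + 7 = 14 (even)  ✓

none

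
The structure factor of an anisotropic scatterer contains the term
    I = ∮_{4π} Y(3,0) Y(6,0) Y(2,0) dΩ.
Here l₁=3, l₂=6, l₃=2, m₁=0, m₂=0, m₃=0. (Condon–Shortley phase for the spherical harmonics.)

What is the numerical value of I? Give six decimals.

0.000000

triangle: need 3≤l₃≤9, have 2; I=0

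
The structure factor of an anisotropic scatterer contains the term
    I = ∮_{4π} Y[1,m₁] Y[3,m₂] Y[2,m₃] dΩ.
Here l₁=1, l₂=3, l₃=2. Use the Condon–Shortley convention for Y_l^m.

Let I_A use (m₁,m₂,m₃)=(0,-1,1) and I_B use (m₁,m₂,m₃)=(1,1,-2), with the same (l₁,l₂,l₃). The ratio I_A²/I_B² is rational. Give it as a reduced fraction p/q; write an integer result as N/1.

l's match ⇒ only the (l;m) 3-j factors differ between A and B.
A: triangle coeff Δ(1,3,2) = 1/105; Σ_t [1,1]: t=1:−1/6 = -1/6; (3j)²=8/105 [(1 3 2; 0 -1 1)], sign=+1
B: triangle coeff Δ(1,3,2) = 1/105; Σ_t [0,0]: t=0:+1/48 = 1/48; (3j)²=1/105 [(1 3 2; 1 1 -2)], sign=+1
I_A²/I_B² = (8/105)/(1/105) = 8/1

8/1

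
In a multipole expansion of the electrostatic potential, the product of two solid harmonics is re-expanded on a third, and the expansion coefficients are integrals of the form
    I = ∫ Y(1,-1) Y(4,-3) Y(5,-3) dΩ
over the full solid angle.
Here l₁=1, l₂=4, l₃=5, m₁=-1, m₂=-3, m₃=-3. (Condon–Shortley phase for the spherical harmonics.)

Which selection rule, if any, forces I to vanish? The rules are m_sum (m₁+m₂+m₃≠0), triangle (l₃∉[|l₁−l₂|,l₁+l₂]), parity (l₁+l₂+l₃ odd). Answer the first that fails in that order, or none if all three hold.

m_sum

m₁+m₂+m₃ = -1 − 3 − 3 = -7  ✗
triangle: |1−4|=3 ≤ l₃=5 ≤ 1+4=5
parity: l₁+l₂+l₃ = 10 is even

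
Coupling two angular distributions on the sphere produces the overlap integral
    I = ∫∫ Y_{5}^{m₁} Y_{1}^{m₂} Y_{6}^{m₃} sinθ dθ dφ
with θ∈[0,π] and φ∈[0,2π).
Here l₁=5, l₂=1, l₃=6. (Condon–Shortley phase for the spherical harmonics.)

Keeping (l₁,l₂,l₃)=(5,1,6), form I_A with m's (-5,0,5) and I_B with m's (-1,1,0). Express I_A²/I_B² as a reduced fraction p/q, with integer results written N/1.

11/15

Same 5,1,6: normalisation and zero-m 3j drop out of the ratio.
A: Δ: 0! 10! 2! / 13! → 1/858; sum: t=0:+1/3628800 = 1/3628800; 3j²(5 1 6; -5 0 5) = Δ·Π!·Σ² = 1/78  (sign -1)
B: Δ: 0! 10! 2! / 13! → 1/858; sum: t=0:+1/34560 = 1/34560; 3j²(5 1 6; -1 1 0) = Δ·Π!·Σ² = 5/286  (sign +1)
I_A²/I_B² = (1/78)/(5/286) = 11/15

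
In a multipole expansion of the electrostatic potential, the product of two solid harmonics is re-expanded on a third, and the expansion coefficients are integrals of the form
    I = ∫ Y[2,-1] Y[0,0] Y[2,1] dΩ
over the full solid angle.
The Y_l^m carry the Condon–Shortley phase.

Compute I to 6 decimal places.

m-sum 0 ✓  L=4 even ✓  2≤2≤2 ✓
Π(2lᵢ+1) = 5×1×5 = 25
triangle coeff Δ(2,0,2) = 1/5
Σ_t [0,0]: t=0:+1/4 = 1/4
(3j)²=1/5 [(2 0 2; 0 0 0)], sign=+1
Σ_t [0,0]: t=0:+1/6 = 1/6
(3j)²=1/5 [(2 0 2; -1 0 1)], sign=-1
⇒ 4πI² = 1/1
I = (-1)√(1/1/(4π)) = -0.28209479

-0.282095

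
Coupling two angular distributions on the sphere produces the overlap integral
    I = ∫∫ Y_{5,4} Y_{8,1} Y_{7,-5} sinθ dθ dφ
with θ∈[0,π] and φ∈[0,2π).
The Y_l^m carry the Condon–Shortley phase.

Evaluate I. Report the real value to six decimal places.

-0.135147

m-sum 0 ✓  L=20 even ✓  3≤7≤13 ✓
Π(2lᵢ+1) = 11×17×15 = 2805
triangle coeff Δ(5,8,7) = 1/814773960
Σ_t [1,5]: t=1:−1/87091200 t=2:+1/4976640 t=3:−1/2073600 t=4:+1/4976640 t=5:−1/87091200 = -1/9676800
(3j)²=360/46189 [(5 8 7; 0 0 0)], sign=+1
Σ_t [0,1]: t=0:+1/1567641600 t=1:−1/232243200 = -23/6270566400
(3j)²=529/50388 [(5 8 7; 4 1 -5)], sign=-1
⇒ 4πI² = 238050/1037153
I = (-1)√(238050/1037153/(4π)) = -0.13514742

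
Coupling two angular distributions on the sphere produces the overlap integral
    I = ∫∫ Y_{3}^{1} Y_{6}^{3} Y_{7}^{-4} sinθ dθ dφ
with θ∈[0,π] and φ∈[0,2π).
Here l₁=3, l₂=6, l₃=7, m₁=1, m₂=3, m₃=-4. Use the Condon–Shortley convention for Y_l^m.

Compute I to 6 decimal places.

m-sum 0 ✓  L=16 even ✓  3≤7≤9 ✓
Π(2lᵢ+1) = 7×13×15 = 1365
triangle coeff Δ(3,6,7) = 1/2042040
Σ_t [0,2]: t=0:+1/207360 t=1:−1/57600 t=2:+1/207360 = -1/129600
(3j)²=168/12155 [(3 6 7; 0 0 0)], sign=+1
Σ_t [0,2]: t=0:+1/2903040 t=1:−1/483840 t=2:+1/1451520 = -1/967680
(3j)²=81/6188 [(3 6 7; 1 3 -4)], sign=+1
⇒ 4πI² = 10206/41327
I = (+1)√(10206/41327/(4π)) = 0.14018641

0.140186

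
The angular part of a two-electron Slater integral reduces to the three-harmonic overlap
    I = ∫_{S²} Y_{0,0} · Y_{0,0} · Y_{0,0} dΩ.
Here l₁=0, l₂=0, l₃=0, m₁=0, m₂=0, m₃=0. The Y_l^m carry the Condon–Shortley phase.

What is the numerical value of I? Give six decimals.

Rules hold: Σm=0, L=0 even, 0≤0≤0.
N = 1·1·1 = 1
Δ = 0!·0!·0!/1! = 1/1
Racah Σ t=0..0: t=0:+1/1 = 1/1
⇒ 3j(0 0 0; 0 0 0)² = 1/1, sgn +1
(m-triple is (0,0,0) — same symbol as above.)
4πI² = N·(3j₀)²·(3jₘ)² = 1/1
I = +1·√(1/4π) = 0.28209479

0.282095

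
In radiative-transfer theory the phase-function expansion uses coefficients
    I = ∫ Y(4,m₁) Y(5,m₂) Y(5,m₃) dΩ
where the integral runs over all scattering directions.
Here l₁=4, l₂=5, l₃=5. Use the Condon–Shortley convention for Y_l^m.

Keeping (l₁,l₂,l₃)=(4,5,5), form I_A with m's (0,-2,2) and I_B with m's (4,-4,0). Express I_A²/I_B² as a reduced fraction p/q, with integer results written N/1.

Same 4,5,5: normalisation and zero-m 3j drop out of the ratio.
A: Δ: 4! 4! 6! / 15! → 1/3153150; sum: t=0:+1/20736 t=1:−1/1728 t=2:+1/1920 t=3:−1/25920 = -1/20736; 3j²(4 5 5; 0 -2 2) = Δ·Π!·Σ² = 1/2574  (sign +1)
B: Δ: 4! 4! 6! / 15! → 1/3153150; sum: t=0:+1/69120 = 1/69120; 3j²(4 5 5; 4 -4 0) = Δ·Π!·Σ² = 2/143  (sign -1)
I_A²/I_B² = (1/2574)/(2/143) = 1/36

1/36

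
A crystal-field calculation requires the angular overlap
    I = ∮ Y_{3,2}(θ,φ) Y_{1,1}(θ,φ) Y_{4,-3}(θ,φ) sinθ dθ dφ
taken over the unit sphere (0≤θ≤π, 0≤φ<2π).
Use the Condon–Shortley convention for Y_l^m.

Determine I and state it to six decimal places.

-0.282095

Checks pass: Σm=0; 8 even; l₃=4∈[2,4].
(2·3+1)(2·1+1)(2·4+1) = 189
Δ: 0! 6! 2! / 9! → 1/252
sum: t=0:+1/36 = 1/36
3j²(3 1 4; 0 0 0) = Δ·Π!·Σ² = 4/63  (sign +1)
sum: t=0:+1/240 = 1/240
3j²(3 1 4; 2 1 -3) = Δ·Π!·Σ² = 1/12  (sign -1)
combine: 4πI² = 189·4/63·1/12 = 1/1
take √, sign -1: I = -0.28209479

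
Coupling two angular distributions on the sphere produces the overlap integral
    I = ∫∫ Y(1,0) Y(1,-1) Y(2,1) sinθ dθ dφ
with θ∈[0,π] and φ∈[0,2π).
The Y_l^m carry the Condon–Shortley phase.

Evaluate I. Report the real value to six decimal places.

Rules hold: Σm=0, L=4 even, 0≤2≤2.
N = 3·3·5 = 45
Δ = 0!·2!·2!/5! = 1/30
Racah Σ t=0..0: t=0:+1/1 = 1/1
⇒ 3j(1 1 2; 0 0 0)² = 2/15, sgn +1
Racah Σ t=0..0: t=0:+1/2 = 1/2
⇒ 3j(1 1 2; 0 -1 1)² = 1/10, sgn -1
4πI² = N·(3j₀)²·(3jₘ)² = 3/5
I = -1·√(0.6/4π) = -0.21850969

-0.218510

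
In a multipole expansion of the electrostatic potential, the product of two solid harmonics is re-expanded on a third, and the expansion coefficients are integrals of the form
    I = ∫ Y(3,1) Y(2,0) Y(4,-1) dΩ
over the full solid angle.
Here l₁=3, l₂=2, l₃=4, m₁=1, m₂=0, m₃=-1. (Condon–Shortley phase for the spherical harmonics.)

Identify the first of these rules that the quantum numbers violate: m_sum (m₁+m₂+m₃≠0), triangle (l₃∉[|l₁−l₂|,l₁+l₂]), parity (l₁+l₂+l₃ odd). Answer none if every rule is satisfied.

Σmᵢ = 0  ✓
l₃∈[|l₁−l₂|,l₁+l₂]=[1,5], have l₃=4  ✓
Σlᵢ = 9 ⇒ odd  ✗

parity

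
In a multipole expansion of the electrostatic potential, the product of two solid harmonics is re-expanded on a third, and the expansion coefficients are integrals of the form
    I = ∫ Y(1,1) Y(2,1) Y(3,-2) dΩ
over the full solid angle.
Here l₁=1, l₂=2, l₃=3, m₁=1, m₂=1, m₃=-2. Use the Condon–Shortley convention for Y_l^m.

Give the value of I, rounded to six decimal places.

Rules hold: Σm=0, L=6 even, 1≤3≤3.
N = 3·5·7 = 105
Δ = 0!·2!·4!/7! = 1/105
Racah Σ t=0..0: t=0:+1/4 = 1/4
⇒ 3j(1 2 3; 0 0 0)² = 3/35, sgn -1
Racah Σ t=0..0: t=0:+1/12 = 1/12
⇒ 3j(1 2 3; 1 1 -2)² = 2/21, sgn -1
4πI² = N·(3j₀)²·(3jₘ)² = 6/7
I = +1·√(0.857143/4π) = 0.26116903

0.261169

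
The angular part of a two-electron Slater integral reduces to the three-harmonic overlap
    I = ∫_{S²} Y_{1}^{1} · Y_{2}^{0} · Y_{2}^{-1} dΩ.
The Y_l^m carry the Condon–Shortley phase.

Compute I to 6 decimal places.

Σlᵢ=5 odd — θ-integrand is odd under cosθ→−cosθ; I=0

0.000000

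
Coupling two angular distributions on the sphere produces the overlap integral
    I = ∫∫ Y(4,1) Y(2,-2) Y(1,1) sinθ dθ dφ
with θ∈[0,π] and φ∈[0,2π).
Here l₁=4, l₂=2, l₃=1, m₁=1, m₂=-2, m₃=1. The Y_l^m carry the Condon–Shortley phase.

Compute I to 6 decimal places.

|4−2|≤1≤4+2 violated ⇒ I = 0

0.000000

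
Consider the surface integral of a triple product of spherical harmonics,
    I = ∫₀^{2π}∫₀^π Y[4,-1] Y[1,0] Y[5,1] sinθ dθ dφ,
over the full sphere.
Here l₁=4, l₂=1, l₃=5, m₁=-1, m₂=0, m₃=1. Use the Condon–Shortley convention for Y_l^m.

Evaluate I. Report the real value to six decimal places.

-0.240571

Rules hold: Σm=0, L=10 even, 3≤5≤5.
N = 9·3·11 = 297
Δ = 0!·8!·2!/11! = 1/495
Racah Σ t=0..0: t=0:+1/576 = 1/576
⇒ 3j(4 1 5; 0 0 0)² = 5/99, sgn -1
Racah Σ t=0..0: t=0:+1/720 = 1/720
⇒ 3j(4 1 5; -1 0 1)² = 8/165, sgn +1
4πI² = N·(3j₀)²·(3jₘ)² = 8/11
I = -1·√(0.727273/4π) = -0.24057125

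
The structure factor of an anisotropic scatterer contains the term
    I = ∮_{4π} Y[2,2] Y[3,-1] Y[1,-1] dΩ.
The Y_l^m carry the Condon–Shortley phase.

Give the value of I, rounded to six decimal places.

-0.082589

Checks pass: Σm=0; 6 even; l₃=1∈[1,5].
(2·2+1)(2·3+1)(2·1+1) = 105
Δ: 4! 0! 2! / 7! → 1/105
sum: t=2:+1/4 = 1/4
3j²(2 3 1; 0 0 0) = Δ·Π!·Σ² = 3/35  (sign -1)
sum: t=0:+1/48 = 1/48
3j²(2 3 1; 2 -1 -1) = Δ·Π!·Σ² = 1/105  (sign +1)
combine: 4πI² = 105·3/35·1/105 = 3/35
take √, sign -1: I = -0.08258890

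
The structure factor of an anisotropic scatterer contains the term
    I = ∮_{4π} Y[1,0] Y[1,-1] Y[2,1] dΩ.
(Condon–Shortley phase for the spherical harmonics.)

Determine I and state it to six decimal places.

Rules hold: Σm=0, L=4 even, 0≤2≤2.
N = 3·3·5 = 45
Δ = 0!·2!·2!/5! = 1/30
Racah Σ t=0..0: t=0:+1/1 = 1/1
⇒ 3j(1 1 2; 0 0 0)² = 2/15, sgn +1
Racah Σ t=0..0: t=0:+1/2 = 1/2
⇒ 3j(1 1 2; 0 -1 1)² = 1/10, sgn -1
4πI² = N·(3j₀)²·(3jₘ)² = 3/5
I = -1·√(0.6/4π) = -0.21850969

-0.218510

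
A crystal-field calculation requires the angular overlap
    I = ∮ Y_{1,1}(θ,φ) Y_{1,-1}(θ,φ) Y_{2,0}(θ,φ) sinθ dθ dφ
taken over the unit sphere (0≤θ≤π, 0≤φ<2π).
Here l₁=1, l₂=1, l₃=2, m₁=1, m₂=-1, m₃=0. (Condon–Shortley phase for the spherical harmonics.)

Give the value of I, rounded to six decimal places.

0.126157

Rules hold: Σm=0, L=4 even, 0≤2≤2.
N = 3·3·5 = 45
Δ = 0!·2!·2!/5! = 1/30
Racah Σ t=0..0: t=0:+1/1 = 1/1
⇒ 3j(1 1 2; 0 0 0)² = 2/15, sgn +1
Racah Σ t=0..0: t=0:+1/4 = 1/4
⇒ 3j(1 1 2; 1 -1 0)² = 1/30, sgn +1
4πI² = N·(3j₀)²·(3jₘ)² = 1/5
I = +1·√(0.2/4π) = 0.12615663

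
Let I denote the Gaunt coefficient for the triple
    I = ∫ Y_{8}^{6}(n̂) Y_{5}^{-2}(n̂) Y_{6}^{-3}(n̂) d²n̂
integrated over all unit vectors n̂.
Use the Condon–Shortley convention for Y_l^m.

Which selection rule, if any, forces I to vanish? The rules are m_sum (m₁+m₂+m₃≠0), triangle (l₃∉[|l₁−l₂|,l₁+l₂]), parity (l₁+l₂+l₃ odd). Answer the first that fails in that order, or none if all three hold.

m_sum

m₁+m₂+m₃ = 6 − 2 − 3 = 1  ✗
triangle: |8−5|=3 ≤ l₃=6 ≤ 8+5=13
parity: l₁+l₂+l₃ = 19 is odd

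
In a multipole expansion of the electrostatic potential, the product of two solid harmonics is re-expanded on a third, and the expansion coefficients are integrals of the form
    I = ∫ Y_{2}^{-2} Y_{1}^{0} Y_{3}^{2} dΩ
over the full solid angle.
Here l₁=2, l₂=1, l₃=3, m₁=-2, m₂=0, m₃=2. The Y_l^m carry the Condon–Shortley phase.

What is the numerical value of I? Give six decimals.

0.184674

m-sum 0 ✓  L=6 even ✓  1≤3≤3 ✓
Π(2lᵢ+1) = 5×3×7 = 105
triangle coeff Δ(2,1,3) = 1/105
Σ_t [0,0]: t=0:+1/4 = 1/4
(3j)²=3/35 [(2 1 3; 0 0 0)], sign=-1
Σ_t [0,0]: t=0:+1/24 = 1/24
(3j)²=1/21 [(2 1 3; -2 0 2)], sign=-1
⇒ 4πI² = 3/7
I = (+1)√(3/7/(4π)) = 0.18467439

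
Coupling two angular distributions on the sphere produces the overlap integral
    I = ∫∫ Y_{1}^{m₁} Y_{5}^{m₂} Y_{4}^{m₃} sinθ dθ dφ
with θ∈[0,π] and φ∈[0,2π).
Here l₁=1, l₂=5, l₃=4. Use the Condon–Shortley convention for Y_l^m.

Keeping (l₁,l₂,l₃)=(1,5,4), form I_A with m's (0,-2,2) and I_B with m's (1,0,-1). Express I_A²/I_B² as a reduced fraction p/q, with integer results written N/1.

Same 1,5,4: normalisation and zero-m 3j drop out of the ratio.
A: Δ: 2! 0! 8! / 11! → 1/495; sum: t=1:−1/1440 = -1/1440; 3j²(1 5 4; 0 -2 2) = Δ·Π!·Σ² = 7/165  (sign -1)
B: Δ: 2! 0! 8! / 11! → 1/495; sum: t=0:+1/1440 = 1/1440; 3j²(1 5 4; 1 0 -1) = Δ·Π!·Σ² = 2/99  (sign -1)
I_A²/I_B² = (7/165)/(2/99) = 21/10

21/10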